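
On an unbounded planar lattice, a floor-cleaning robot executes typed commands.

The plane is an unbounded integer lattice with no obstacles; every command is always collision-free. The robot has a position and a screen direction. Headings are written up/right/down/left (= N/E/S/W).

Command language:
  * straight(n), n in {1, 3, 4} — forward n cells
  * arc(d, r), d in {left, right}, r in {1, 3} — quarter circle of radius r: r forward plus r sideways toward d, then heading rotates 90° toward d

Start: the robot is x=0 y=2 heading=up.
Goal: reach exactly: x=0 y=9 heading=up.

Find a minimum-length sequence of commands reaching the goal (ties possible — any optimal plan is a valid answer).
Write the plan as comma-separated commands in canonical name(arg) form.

straight(3), straight(4)

t0: x=0 y=2 heading=up
t=1 straight(3) ⇒ x=0 y=5 heading=up
t=2 straight(4) ⇒ x=0 y=9 heading=up
minimal: 2 command(s), checked below 2.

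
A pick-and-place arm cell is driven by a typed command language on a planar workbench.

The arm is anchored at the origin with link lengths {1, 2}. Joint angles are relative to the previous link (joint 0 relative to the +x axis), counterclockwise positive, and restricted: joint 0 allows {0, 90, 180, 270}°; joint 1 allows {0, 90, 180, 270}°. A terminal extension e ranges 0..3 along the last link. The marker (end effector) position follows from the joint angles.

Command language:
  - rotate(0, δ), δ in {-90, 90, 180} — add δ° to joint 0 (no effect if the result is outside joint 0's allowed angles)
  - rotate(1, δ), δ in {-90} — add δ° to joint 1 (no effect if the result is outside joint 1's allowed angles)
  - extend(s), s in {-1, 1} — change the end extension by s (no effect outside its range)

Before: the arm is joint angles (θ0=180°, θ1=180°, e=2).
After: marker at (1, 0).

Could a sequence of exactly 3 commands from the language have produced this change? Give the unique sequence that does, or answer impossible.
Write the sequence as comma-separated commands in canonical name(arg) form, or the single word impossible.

initial: joint angles (θ0=180°, θ1=180°, e=2)
[1] after extend(-1): joint angles (θ0=180°, θ1=180°, e=1)
[2] after extend(-1): joint angles (θ0=180°, θ1=180°, e=0)
[3] after extend(-1): joint angles (θ0=180°, θ1=180°, e=0)
no other 3-command option fits: unique.

extend(-1), extend(-1), extend(-1)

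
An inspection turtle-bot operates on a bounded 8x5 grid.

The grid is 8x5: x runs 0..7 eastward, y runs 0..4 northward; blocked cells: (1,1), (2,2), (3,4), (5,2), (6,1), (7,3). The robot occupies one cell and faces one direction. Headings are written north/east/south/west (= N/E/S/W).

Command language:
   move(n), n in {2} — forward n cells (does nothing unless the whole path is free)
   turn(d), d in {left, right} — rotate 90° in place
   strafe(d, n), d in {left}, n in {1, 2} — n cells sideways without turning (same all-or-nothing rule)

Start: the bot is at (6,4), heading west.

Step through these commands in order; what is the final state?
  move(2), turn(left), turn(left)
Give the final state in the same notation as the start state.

start: at (6,4), heading west
1. move(2) → at (4,4), heading west
2. turn(left) → at (4,4), heading south
3. turn(left) → at (4,4), heading east

at (4,4), heading east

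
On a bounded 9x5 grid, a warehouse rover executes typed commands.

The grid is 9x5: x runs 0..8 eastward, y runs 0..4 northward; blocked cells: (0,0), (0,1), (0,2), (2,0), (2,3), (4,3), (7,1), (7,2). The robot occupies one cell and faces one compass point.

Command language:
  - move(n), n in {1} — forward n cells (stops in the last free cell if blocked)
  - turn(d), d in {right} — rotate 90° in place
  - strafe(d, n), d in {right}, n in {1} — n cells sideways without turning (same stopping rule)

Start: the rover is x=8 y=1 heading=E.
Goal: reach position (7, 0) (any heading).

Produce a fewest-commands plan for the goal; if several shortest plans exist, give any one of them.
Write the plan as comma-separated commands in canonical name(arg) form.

begin: x=8 y=1 heading=E
t=1 turn(right) ⇒ x=8 y=1 heading=S
t=2 move(1) ⇒ x=8 y=0 heading=S
t=3 strafe(right, 1) ⇒ x=7 y=0 heading=S
shorter routes all fall short; 3 is best.

turn(right), move(1), strafe(right, 1)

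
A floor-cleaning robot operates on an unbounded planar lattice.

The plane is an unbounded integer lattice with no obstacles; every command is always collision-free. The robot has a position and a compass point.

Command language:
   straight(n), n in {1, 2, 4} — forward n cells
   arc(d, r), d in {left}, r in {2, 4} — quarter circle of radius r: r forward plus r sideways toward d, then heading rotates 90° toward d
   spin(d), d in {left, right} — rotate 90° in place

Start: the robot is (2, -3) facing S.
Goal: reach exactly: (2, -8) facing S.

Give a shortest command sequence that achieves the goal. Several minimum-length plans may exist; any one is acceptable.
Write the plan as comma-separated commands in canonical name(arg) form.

initial: (2, -3) facing S
t=1 straight(1) ⇒ (2, -4) facing S
t=2 straight(4) ⇒ (2, -8) facing S
nothing shorter than 2 reaches the goal.

straight(1), straight(4)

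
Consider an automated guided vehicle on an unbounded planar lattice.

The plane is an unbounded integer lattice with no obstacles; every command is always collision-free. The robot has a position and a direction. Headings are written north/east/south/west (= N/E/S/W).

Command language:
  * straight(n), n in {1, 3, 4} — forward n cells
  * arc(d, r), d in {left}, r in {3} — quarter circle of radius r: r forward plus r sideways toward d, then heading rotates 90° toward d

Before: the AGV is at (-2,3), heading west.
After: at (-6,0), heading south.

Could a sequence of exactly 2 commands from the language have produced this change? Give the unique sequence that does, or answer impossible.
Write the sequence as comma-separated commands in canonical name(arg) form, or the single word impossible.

straight(1), arc(left, 3)

key: position moved to (-6,0) AND the heading swung to S — translation plus rotation needed
t0: at (-2,3), heading west
step 1 (straight(1)): at (-3,3), heading west
step 2 (arc(left, 3)): at (-6,0), heading south
no rival 2-sequence matches.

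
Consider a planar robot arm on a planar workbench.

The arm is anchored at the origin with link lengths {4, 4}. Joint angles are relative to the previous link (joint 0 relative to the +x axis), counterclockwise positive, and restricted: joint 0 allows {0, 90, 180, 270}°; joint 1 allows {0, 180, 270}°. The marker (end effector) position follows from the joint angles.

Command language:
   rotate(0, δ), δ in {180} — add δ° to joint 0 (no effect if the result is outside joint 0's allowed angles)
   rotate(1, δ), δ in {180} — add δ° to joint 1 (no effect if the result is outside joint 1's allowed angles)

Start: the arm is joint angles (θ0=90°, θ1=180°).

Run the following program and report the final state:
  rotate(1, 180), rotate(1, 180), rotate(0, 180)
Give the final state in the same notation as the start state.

start: joint angles (θ0=90°, θ1=180°)
1. rotate(1, 180) → joint angles (θ0=90°, θ1=0°)
2. rotate(1, 180) → joint angles (θ0=90°, θ1=180°)
3. rotate(0, 180) → joint angles (θ0=270°, θ1=180°)

joint angles (θ0=270°, θ1=180°)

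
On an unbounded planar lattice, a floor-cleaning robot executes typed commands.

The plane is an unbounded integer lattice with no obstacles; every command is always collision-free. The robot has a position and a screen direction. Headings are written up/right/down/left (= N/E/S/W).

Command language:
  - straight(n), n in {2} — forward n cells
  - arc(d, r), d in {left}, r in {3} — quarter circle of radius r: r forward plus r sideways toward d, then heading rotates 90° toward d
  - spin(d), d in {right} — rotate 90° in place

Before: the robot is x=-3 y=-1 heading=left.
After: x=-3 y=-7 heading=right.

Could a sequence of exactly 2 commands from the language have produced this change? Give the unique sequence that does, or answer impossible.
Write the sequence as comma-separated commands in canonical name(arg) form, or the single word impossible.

arc(left, 3), arc(left, 3)

key: position moved to (-3,-7) AND the heading swung to E — translation plus rotation needed
initial: x=-3 y=-1 heading=left
t=1 arc(left, 3) ⇒ x=-6 y=-4 heading=down
t=2 arc(left, 3) ⇒ x=-3 y=-7 heading=right
no other 2-command option fits: unique.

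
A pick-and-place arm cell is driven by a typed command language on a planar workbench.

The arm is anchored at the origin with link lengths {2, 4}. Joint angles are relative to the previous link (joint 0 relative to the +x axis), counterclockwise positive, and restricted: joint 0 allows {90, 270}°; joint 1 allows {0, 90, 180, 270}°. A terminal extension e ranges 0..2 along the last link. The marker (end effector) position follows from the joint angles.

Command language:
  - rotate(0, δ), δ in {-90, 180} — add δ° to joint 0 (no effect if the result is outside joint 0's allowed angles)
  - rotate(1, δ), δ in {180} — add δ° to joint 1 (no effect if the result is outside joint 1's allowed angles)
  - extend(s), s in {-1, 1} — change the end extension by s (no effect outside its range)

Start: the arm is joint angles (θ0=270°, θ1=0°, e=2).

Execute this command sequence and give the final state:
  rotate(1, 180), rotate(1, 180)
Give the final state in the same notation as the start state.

joint angles (θ0=270°, θ1=0°, e=2)

begin: joint angles (θ0=270°, θ1=0°, e=2)
[1] after rotate(1, 180): joint angles (θ0=270°, θ1=180°, e=2)
[2] after rotate(1, 180): joint angles (θ0=270°, θ1=0°, e=2)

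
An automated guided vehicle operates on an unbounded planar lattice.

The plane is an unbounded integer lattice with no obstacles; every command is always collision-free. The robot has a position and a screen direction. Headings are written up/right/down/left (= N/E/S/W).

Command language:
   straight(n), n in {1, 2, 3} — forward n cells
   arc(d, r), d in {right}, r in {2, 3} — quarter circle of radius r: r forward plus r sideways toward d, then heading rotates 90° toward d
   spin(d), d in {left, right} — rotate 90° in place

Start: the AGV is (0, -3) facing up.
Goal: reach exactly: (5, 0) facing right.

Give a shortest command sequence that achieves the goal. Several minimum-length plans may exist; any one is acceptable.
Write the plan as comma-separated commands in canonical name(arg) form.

start: (0, -3) facing up
t=1 arc(right, 3) ⇒ (3, 0) facing right
t=2 straight(2) ⇒ (5, 0) facing right
nothing shorter than 2 reaches the goal.

arc(right, 3), straight(2)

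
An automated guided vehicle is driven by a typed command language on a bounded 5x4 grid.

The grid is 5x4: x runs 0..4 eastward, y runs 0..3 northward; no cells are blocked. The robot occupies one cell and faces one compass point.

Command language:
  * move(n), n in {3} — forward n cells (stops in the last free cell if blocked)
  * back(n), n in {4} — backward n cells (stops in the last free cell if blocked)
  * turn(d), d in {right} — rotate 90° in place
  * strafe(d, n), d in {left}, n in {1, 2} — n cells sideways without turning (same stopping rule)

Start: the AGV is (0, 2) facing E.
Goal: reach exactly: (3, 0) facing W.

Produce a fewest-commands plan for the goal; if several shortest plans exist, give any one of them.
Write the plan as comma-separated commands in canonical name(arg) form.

move(3), turn(right), move(3), turn(right)

t0: (0, 2) facing E
[1] after move(3): (3, 2) facing E
[2] after turn(right): (3, 2) facing S
[3] after move(3): (3, 0) facing S
[4] after turn(right): (3, 0) facing W
shorter routes all fall short; 4 is best.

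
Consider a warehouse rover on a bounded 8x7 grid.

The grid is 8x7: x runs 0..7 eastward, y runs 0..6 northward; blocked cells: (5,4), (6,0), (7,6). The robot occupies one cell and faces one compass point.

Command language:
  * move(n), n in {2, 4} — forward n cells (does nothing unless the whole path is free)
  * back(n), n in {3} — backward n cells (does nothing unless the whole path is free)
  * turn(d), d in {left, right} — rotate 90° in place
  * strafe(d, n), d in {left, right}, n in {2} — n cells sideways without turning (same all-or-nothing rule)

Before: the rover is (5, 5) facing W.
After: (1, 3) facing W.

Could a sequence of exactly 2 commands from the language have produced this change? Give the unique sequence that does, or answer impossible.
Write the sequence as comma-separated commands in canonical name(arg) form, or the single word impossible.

key: still facing W at the end — nothing in the sequence rotates
begin: (5, 5) facing W
1. move(4) → (1, 5) facing W
2. strafe(left, 2) → (1, 3) facing W
no other 2-command option fits: unique.

move(4), strafe(left, 2)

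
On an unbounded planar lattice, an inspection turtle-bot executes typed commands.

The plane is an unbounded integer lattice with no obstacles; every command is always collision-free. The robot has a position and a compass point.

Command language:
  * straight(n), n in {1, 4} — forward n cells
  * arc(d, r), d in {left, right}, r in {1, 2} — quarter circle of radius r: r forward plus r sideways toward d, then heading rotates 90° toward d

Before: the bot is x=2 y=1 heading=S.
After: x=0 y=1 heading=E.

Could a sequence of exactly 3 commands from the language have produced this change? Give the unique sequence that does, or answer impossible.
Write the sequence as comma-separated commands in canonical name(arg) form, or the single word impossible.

key: running arc(right, 1) before arc(right, 2) would end elsewhere — order is forced
t0: x=2 y=1 heading=S
[1] after arc(right, 2): x=0 y=-1 heading=W
[2] after arc(right, 1): x=-1 y=0 heading=N
[3] after arc(right, 1): x=0 y=1 heading=E
uniquely the one of 216 3-step routes that fits.

arc(right, 2), arc(right, 1), arc(right, 1)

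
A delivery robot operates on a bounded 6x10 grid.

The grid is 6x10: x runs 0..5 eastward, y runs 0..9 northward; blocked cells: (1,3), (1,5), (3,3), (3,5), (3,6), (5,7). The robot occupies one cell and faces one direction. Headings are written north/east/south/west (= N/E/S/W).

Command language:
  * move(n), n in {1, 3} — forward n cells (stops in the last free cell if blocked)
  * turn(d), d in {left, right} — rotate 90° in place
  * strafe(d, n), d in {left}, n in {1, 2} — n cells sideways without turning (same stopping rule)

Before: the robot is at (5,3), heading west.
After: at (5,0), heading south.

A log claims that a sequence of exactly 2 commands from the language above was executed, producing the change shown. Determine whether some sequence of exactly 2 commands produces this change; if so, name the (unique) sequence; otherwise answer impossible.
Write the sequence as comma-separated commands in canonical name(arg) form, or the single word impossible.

key: cell and facing (now S) both changed — the 2 commands mix motion and turning
t0: at (5,3), heading west
[1] after turn(left): at (5,3), heading south
[2] after move(3): at (5,0), heading south
no rival 2-sequence matches.

turn(left), move(3)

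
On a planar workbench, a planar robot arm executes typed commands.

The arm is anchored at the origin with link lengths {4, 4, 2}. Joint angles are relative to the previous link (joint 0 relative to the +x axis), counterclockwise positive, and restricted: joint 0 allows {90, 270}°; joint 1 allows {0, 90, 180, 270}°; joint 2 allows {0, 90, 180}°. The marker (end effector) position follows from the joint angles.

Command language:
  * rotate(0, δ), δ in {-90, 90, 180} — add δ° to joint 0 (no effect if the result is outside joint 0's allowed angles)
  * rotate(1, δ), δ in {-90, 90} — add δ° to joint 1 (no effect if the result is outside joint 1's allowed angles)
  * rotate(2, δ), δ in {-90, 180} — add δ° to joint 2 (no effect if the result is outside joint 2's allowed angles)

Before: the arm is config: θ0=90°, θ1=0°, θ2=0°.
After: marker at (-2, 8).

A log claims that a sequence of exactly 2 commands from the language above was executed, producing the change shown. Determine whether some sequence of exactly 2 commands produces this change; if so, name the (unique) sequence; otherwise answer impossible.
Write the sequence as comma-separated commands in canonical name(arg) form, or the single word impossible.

rotate(2, 180), rotate(2, -90)

key: running rotate(2, -90) before rotate(2, 180) would end elsewhere — order is forced
begin: config: θ0=90°, θ1=0°, θ2=0°
[1] after rotate(2, 180): config: θ0=90°, θ1=0°, θ2=180°
[2] after rotate(2, -90): config: θ0=90°, θ1=0°, θ2=90°
no other 2-command option fits: unique.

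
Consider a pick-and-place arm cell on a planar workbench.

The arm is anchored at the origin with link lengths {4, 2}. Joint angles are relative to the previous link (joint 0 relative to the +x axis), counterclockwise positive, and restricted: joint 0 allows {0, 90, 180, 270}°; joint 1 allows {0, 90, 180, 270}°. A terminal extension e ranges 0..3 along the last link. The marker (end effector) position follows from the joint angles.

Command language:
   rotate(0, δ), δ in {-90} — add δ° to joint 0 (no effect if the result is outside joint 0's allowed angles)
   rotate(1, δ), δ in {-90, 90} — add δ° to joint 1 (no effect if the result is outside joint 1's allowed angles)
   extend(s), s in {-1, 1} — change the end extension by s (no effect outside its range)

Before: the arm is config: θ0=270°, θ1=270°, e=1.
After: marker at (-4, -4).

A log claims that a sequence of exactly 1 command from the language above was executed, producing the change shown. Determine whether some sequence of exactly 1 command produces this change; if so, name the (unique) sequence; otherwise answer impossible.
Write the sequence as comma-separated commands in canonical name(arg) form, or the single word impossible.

extend(1)

start: config: θ0=270°, θ1=270°, e=1
[1] after extend(1): config: θ0=270°, θ1=270°, e=2
uniquely the one of 5 1-step routes that fits.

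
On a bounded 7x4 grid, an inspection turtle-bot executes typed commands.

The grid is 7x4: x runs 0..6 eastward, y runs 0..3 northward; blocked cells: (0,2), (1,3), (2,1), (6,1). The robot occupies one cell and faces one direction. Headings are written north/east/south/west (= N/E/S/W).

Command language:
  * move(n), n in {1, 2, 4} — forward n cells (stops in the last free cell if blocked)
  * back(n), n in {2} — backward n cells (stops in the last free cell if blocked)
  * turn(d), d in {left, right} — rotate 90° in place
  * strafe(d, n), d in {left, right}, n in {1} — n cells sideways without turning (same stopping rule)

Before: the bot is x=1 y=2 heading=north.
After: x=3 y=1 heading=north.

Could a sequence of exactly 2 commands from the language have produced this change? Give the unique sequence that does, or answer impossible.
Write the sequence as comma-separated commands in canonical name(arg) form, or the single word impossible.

impossible

no 2-step route produces this change.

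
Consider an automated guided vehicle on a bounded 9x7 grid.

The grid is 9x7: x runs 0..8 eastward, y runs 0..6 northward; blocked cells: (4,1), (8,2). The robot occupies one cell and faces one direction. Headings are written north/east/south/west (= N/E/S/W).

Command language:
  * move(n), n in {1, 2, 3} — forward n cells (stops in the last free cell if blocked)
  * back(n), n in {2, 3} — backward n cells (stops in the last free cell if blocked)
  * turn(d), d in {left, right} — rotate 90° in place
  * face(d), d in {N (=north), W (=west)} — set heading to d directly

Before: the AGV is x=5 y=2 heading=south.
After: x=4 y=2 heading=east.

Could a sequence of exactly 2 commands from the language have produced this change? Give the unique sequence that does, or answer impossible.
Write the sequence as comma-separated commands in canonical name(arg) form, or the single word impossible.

checked all 2-command options: none fits.

impossible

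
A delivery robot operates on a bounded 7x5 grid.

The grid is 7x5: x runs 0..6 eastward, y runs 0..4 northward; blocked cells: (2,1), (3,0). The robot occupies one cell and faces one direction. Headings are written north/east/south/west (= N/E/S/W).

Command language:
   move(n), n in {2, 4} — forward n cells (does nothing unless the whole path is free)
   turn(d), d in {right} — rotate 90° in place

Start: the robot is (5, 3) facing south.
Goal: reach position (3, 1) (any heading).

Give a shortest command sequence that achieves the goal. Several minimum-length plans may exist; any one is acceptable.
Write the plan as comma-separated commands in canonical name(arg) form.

move(2), turn(right), move(2)

t0: (5, 3) facing south
[1] after move(2): (5, 1) facing south
[2] after turn(right): (5, 1) facing west
[3] after move(2): (3, 1) facing west
no 2-step plan works, so 3 is optimal.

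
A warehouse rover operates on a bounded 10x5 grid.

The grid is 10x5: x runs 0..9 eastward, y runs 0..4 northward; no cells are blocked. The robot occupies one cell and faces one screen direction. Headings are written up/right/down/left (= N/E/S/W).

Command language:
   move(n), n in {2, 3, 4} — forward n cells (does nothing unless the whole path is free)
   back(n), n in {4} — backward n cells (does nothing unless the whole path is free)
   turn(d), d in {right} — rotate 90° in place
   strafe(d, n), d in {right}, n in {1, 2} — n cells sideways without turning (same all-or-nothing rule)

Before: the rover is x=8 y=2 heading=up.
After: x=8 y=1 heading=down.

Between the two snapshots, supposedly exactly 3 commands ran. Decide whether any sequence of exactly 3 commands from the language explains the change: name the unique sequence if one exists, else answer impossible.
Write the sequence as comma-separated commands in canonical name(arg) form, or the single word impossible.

key: position moved to (8,1) AND the heading swung to S — translation plus rotation needed
t0: x=8 y=2 heading=up
step 1 (turn(right)): x=8 y=2 heading=right
step 2 (strafe(right, 1)): x=8 y=1 heading=right
step 3 (turn(right)): x=8 y=1 heading=down
uniquely the one of 343 3-step routes that fits.

turn(right), strafe(right, 1), turn(right)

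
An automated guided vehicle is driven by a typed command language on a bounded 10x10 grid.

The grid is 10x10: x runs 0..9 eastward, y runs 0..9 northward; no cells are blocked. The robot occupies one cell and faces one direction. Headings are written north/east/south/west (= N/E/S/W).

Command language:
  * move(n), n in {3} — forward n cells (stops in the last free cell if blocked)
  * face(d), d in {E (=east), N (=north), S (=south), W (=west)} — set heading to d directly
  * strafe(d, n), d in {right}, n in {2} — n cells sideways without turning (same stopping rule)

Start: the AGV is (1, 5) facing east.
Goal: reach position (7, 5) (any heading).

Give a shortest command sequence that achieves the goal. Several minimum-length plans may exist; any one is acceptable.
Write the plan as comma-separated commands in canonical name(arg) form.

move(3), move(3)

t0: (1, 5) facing east
1. move(3) → (4, 5) facing east
2. move(3) → (7, 5) facing east
shorter routes all fall short; 2 is best.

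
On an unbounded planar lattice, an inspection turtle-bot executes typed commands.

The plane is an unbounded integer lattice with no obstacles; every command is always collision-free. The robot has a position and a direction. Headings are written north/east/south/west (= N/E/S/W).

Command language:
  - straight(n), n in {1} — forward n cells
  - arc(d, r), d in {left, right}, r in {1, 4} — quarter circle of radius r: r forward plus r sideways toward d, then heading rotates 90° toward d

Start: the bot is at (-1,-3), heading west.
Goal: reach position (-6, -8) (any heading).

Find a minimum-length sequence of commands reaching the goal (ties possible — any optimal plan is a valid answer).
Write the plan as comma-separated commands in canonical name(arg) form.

begin: at (-1,-3), heading west
[1] after arc(left, 4): at (-5,-7), heading south
[2] after arc(right, 1): at (-6,-8), heading west
minimal: 2 command(s), checked below 2.

arc(left, 4), arc(right, 1)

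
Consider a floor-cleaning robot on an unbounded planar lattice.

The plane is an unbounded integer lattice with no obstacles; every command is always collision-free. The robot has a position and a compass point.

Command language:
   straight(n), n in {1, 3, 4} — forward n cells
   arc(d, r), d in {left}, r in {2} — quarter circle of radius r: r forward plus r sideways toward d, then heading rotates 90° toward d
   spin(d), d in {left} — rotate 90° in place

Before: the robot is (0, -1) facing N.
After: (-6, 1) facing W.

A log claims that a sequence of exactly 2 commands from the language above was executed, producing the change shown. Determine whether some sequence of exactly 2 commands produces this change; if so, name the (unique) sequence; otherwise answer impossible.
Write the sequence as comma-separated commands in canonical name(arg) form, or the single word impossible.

key: running straight(4) before arc(left, 2) would end elsewhere — order is forced
initial: (0, -1) facing N
t=1 arc(left, 2) ⇒ (-2, 1) facing W
t=2 straight(4) ⇒ (-6, 1) facing W
no rival 2-sequence matches.

arc(left, 2), straight(4)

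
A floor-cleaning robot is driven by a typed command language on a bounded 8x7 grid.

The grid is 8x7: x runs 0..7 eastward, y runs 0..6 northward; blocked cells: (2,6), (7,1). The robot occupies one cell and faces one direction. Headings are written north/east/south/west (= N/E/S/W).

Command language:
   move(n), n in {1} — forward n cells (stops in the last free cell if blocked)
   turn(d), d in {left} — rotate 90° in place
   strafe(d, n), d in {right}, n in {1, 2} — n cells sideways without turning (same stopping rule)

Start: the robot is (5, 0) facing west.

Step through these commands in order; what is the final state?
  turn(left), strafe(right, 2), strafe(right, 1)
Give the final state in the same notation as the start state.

(2, 0) facing south

t0: (5, 0) facing west
1. turn(left) → (5, 0) facing south
2. strafe(right, 2) → (3, 0) facing south
3. strafe(right, 1) → (2, 0) facing south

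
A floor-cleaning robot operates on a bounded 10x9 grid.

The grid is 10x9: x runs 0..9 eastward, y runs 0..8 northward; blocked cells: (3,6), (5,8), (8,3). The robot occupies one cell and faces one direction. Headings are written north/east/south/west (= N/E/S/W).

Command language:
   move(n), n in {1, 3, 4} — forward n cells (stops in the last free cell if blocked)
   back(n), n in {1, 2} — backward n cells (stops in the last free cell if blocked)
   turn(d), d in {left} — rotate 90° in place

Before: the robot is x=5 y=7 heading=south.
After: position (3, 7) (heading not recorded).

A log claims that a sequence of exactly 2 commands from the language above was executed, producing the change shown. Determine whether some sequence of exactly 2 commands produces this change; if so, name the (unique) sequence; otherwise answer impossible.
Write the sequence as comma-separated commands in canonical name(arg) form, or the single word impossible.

key: order matters: swapping turn(left) and back(2) lands elsewhere
t0: x=5 y=7 heading=south
1. turn(left) → x=5 y=7 heading=east
2. back(2) → x=3 y=7 heading=east
no rival 2-sequence matches.

turn(left), back(2)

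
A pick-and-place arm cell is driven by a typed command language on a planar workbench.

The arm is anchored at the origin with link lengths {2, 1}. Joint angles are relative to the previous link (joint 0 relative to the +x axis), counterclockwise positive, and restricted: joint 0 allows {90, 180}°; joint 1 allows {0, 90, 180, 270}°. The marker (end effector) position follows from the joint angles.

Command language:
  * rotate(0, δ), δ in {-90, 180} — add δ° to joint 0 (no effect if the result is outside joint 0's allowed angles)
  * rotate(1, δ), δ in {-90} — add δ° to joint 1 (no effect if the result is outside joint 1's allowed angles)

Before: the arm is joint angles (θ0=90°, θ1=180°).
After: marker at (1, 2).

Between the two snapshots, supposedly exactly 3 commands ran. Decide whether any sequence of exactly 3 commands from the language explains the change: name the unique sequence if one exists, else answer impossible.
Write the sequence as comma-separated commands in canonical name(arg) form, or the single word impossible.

start: joint angles (θ0=90°, θ1=180°)
1. rotate(1, -90) → joint angles (θ0=90°, θ1=90°)
2. rotate(1, -90) → joint angles (θ0=90°, θ1=0°)
3. rotate(1, -90) → joint angles (θ0=90°, θ1=270°)
no rival 3-sequence matches.

rotate(1, -90), rotate(1, -90), rotate(1, -90)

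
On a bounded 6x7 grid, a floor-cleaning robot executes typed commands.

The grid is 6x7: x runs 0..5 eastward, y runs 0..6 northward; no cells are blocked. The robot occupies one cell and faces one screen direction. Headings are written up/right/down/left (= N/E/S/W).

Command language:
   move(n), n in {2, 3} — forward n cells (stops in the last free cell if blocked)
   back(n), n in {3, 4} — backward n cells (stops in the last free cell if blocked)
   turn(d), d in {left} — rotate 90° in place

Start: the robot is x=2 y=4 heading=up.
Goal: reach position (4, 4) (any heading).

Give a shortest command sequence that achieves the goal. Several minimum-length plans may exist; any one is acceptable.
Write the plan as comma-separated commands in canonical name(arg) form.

turn(left), move(2), back(4)

start: x=2 y=4 heading=up
t=1 turn(left) ⇒ x=2 y=4 heading=left
t=2 move(2) ⇒ x=0 y=4 heading=left
t=3 back(4) ⇒ x=4 y=4 heading=left
nothing shorter than 3 reaches the goal.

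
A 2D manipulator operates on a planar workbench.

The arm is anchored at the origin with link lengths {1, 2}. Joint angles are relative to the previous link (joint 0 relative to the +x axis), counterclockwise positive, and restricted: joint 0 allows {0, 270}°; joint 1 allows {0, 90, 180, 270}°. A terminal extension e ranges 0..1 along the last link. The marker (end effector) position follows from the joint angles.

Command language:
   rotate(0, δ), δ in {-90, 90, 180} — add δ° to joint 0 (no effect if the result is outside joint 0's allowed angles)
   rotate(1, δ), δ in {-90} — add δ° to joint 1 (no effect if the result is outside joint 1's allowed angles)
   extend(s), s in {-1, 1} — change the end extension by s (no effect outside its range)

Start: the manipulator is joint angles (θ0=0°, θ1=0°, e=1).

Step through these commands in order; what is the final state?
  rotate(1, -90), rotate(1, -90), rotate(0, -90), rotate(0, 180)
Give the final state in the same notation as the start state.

joint angles (θ0=270°, θ1=180°, e=1)

begin: joint angles (θ0=0°, θ1=0°, e=1)
t=1 rotate(1, -90) ⇒ joint angles (θ0=0°, θ1=270°, e=1)
t=2 rotate(1, -90) ⇒ joint angles (θ0=0°, θ1=180°, e=1)
t=3 rotate(0, -90) ⇒ joint angles (θ0=270°, θ1=180°, e=1)
t=4 rotate(0, 180) ⇒ joint angles (θ0=270°, θ1=180°, e=1)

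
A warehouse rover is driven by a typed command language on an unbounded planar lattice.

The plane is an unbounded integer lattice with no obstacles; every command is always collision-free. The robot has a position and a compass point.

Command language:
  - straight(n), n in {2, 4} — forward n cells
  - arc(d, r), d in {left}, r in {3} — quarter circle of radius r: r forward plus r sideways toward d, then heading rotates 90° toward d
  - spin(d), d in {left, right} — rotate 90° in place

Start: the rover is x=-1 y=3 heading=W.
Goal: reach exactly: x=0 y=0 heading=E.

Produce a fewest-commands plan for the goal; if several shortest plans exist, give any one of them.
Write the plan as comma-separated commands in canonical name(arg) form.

straight(2), spin(left), arc(left, 3)

initial: x=-1 y=3 heading=W
step 1 (straight(2)): x=-3 y=3 heading=W
step 2 (spin(left)): x=-3 y=3 heading=S
step 3 (arc(left, 3)): x=0 y=0 heading=E
nothing shorter than 3 reaches the goal.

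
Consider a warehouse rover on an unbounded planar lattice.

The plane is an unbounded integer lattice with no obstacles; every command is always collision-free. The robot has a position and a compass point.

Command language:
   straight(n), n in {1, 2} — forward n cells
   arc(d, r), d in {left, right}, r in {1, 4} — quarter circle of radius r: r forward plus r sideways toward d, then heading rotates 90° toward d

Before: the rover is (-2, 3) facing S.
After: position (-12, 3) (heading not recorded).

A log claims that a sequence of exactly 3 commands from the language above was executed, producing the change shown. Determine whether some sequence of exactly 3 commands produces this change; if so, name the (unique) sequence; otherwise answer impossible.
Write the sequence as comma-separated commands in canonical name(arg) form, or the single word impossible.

initial: (-2, 3) facing S
1. arc(right, 4) → (-6, -1) facing W
2. straight(2) → (-8, -1) facing W
3. arc(right, 4) → (-12, 3) facing N
uniquely the one of 216 3-step routes that fits.

arc(right, 4), straight(2), arc(right, 4)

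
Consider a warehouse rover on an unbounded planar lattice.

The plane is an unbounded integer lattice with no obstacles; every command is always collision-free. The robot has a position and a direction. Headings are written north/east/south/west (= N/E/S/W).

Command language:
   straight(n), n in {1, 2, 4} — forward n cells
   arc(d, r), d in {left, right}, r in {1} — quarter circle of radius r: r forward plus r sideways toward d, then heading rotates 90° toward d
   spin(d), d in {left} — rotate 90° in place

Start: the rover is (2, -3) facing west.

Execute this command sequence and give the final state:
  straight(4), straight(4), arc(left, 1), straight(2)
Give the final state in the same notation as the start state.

(-7, -6) facing south

start: (2, -3) facing west
t=1 straight(4) ⇒ (-2, -3) facing west
t=2 straight(4) ⇒ (-6, -3) facing west
t=3 arc(left, 1) ⇒ (-7, -4) facing south
t=4 straight(2) ⇒ (-7, -6) facing south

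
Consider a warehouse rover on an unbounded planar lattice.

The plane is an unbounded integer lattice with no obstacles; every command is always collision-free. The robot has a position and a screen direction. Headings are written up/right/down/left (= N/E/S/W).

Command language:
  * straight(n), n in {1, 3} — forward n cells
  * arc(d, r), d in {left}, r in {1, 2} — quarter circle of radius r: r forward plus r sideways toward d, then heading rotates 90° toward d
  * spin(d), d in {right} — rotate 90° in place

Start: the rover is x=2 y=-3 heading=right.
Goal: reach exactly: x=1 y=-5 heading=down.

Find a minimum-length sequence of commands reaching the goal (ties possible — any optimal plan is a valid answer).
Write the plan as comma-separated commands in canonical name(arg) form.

arc(left, 1), arc(left, 1), arc(left, 1), straight(3)

t0: x=2 y=-3 heading=right
[1] after arc(left, 1): x=3 y=-2 heading=up
[2] after arc(left, 1): x=2 y=-1 heading=left
[3] after arc(left, 1): x=1 y=-2 heading=down
[4] after straight(3): x=1 y=-5 heading=down
shorter routes all fall short; 4 is best.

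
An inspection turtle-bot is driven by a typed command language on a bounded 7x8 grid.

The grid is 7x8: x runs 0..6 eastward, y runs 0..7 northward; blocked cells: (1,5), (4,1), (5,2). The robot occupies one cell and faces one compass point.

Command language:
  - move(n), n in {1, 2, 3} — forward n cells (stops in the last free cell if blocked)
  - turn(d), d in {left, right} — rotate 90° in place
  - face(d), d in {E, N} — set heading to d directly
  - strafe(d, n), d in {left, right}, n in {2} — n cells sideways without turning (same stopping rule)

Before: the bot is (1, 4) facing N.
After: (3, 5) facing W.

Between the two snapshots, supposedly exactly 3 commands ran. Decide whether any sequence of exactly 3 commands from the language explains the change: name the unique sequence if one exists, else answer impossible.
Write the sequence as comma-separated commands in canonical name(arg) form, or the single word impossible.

strafe(right, 2), move(1), turn(left)

key: running turn(left) before strafe(right, 2) would end elsewhere — order is forced
initial: (1, 4) facing N
1. strafe(right, 2) → (3, 4) facing N
2. move(1) → (3, 5) facing N
3. turn(left) → (3, 5) facing W
no rival 3-sequence matches.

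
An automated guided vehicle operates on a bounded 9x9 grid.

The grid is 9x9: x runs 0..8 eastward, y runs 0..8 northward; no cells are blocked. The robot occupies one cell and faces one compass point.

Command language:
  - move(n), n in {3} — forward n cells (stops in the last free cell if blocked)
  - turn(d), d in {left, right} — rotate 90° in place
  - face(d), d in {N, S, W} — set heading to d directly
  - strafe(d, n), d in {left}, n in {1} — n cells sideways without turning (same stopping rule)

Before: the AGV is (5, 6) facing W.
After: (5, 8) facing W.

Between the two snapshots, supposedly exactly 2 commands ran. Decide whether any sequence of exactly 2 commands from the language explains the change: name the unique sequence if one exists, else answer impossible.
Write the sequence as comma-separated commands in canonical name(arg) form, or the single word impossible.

impossible

no 2-step route produces this change.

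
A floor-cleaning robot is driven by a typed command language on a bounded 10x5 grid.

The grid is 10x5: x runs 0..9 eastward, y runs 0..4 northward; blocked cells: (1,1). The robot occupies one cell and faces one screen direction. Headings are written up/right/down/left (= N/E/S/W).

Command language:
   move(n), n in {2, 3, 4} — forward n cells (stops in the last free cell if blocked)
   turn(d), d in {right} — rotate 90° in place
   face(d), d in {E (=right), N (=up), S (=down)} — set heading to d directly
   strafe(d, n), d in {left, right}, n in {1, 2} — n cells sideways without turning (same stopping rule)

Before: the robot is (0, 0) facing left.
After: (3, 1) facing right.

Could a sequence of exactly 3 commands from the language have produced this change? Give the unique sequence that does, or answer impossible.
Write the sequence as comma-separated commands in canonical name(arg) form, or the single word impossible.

key: cell and facing (now E) both changed — the 3 commands mix motion and turning
initial: (0, 0) facing left
step 1 (face(E)): (0, 0) facing right
step 2 (move(3)): (3, 0) facing right
step 3 (strafe(left, 1)): (3, 1) facing right
no rival 3-sequence matches.

face(E), move(3), strafe(left, 1)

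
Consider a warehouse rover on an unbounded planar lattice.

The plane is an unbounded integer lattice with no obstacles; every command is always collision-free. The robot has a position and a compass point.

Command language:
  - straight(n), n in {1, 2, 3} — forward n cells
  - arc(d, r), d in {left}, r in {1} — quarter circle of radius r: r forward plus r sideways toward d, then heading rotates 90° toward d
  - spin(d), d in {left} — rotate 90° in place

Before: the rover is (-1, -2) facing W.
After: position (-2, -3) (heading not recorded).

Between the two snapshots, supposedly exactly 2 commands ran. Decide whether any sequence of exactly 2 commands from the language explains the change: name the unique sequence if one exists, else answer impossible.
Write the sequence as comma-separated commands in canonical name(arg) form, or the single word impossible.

arc(left, 1), spin(left)

key: order matters: swapping arc(left, 1) and spin(left) lands elsewhere
from: (-1, -2) facing W
1. arc(left, 1) → (-2, -3) facing S
2. spin(left) → (-2, -3) facing E
all 25 alternatives checked — unique.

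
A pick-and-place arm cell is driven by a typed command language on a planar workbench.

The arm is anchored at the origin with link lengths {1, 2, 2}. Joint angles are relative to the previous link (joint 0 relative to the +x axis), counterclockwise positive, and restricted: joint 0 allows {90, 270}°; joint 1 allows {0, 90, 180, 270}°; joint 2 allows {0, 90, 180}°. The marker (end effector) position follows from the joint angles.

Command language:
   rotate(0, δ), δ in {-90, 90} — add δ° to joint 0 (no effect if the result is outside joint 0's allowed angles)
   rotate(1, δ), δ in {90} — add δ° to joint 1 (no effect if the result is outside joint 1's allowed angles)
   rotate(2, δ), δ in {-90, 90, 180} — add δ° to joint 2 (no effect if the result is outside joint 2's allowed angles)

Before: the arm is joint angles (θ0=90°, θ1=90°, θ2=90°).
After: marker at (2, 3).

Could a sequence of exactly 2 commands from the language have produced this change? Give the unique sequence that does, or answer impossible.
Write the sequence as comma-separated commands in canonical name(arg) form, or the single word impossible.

initial: joint angles (θ0=90°, θ1=90°, θ2=90°)
step 1 (rotate(1, 90)): joint angles (θ0=90°, θ1=180°, θ2=90°)
step 2 (rotate(1, 90)): joint angles (θ0=90°, θ1=270°, θ2=90°)
no other 2-command option fits: unique.

rotate(1, 90), rotate(1, 90)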